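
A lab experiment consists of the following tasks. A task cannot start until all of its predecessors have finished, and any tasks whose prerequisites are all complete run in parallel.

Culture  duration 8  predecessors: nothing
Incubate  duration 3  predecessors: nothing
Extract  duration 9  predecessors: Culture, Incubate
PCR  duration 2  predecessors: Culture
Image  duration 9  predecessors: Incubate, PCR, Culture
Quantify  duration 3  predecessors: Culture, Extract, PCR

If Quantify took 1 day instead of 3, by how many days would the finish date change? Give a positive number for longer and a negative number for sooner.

Baseline: Culture→Extract→Quantify = 8+9+3 = 20 → 20 days.
Quantify lies on that path, so at 1 day the path becomes 18 days.
New critical path: Culture→PCR→Image = 8+2+9 = 19 ⇒ 19 days.
Change in finish: 19 − 20 = -1 days.

-1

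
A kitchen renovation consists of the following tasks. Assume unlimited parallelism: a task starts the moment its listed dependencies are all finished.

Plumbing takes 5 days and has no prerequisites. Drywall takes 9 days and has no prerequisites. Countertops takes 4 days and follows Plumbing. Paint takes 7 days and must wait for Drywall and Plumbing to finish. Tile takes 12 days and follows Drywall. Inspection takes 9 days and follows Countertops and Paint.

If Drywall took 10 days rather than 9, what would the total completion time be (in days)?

Critical path before the change: Drywall→Paint→Inspection = 9+7+9 = 25 giving 25 days.
Drywall is on the critical path; changing it to 10 makes that path 26 days.
The critical path is still Drywall→Paint→Inspection; finish is now 26 days.

26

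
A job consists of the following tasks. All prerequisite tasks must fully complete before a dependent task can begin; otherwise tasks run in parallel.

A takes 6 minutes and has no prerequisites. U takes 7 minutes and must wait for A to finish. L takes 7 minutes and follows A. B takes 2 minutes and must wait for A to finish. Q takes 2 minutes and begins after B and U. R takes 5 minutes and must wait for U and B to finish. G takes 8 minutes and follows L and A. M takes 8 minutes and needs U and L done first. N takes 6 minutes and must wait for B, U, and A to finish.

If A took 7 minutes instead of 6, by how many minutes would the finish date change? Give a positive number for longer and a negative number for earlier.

The binding path is A→U→M = 6+7+8 = 21; finish at 21 minutes.
A is on the critical path; changing it to 7 makes that path 22 minutes.
No other chain overtakes it, so the finish is 22 minutes.
Change in finish: 22 − 21 = +1 minutes.

1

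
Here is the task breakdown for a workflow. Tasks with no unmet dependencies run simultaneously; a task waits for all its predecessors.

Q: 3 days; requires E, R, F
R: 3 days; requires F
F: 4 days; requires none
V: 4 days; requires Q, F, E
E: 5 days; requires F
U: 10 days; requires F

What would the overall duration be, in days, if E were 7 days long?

18

The binding path is F→E→Q→V = 4+5+3+4 = 16; finish at 16 days.
E lies on that path, so at 7 days the path becomes 18 days.
That remains the longest chain; total 18 days.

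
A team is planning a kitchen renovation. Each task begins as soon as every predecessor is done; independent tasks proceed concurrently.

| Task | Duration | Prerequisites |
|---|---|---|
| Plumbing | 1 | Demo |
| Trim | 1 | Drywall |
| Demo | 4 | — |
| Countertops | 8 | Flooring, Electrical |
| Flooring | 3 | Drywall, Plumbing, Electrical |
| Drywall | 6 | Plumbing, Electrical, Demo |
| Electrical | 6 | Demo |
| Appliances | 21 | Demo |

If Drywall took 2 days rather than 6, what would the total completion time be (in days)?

Critical path before the change: Demo→Electrical→Drywall→Flooring→Countertops = 4+6+6+3+8 = 27 giving 27 days.
Drywall is on the critical path; changing it to 2 makes that path 23 days.
The binding chain switches to Demo→Appliances = 4+21 = 25; finish 25 days.

25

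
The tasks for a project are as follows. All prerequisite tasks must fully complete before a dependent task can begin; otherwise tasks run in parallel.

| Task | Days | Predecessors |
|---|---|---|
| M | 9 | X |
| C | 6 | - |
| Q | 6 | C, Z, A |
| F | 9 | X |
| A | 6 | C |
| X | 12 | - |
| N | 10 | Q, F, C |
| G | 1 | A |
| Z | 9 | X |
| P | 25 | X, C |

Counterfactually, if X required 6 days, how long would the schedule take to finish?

31

Baseline: X→P = 12+25 = 37 → 37 days.
Since X is critical, the -6 change carries straight to that chain (now 31 days).
New critical path: C→P = 6+25 = 31 ⇒ 31 days.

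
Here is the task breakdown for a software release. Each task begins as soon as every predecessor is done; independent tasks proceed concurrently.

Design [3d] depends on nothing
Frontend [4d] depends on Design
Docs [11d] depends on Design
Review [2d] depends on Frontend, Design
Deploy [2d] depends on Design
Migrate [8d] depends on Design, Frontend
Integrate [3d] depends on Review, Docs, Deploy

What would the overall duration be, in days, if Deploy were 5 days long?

17

As given, the longest chain is Design→Docs→Integrate = 3+11+3 = 17, so the finish is 17 days.
The longest path through Deploy is only 8 days, so Deploy has float 9.
No other chain overtakes it, so the finish is 17 days.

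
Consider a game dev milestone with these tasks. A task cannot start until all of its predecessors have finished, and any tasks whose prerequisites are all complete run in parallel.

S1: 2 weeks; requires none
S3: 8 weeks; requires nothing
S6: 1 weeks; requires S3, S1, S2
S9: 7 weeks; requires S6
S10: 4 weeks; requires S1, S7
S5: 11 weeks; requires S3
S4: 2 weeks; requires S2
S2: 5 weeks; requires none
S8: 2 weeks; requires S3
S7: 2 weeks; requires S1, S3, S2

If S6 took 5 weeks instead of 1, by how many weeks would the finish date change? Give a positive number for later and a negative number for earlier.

As given, the longest chain is S3→S5 = 8+11 = 19, so the finish is 19 weeks.
The longest path through S6 is only 16 weeks, so S6 has float 3.
Now S3→S6→S9 = 8+5+7 = 20 is longest, so the finish becomes 20 weeks.
Change in finish: 20 − 19 = +1 weeks.

1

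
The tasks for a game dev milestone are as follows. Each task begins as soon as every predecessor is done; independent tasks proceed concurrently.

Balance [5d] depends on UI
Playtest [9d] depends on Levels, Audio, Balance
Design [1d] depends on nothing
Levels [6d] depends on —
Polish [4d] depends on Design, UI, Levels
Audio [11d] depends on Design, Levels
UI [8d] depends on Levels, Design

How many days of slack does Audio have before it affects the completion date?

Critical path: Levels→UI→Balance→Playtest = 6+8+5+9 = 28, so the finish is 28 days.
Audio finishes as early as 17 and must finish by 19.
So Audio can slip 19 − 17 = 2 days.

2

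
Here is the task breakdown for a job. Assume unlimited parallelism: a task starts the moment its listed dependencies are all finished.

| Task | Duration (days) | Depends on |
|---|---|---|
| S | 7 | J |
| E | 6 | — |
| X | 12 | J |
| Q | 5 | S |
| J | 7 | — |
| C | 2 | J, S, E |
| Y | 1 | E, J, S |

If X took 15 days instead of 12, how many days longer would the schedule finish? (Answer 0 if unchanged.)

The binding path is J→X = 7+12 = 19; finish at 19 days.
X lies on that path, so at 15 days the path becomes 22 days.
No other chain overtakes it, so the finish is 22 days.
Change in finish: 22 − 19 = +3 days.

3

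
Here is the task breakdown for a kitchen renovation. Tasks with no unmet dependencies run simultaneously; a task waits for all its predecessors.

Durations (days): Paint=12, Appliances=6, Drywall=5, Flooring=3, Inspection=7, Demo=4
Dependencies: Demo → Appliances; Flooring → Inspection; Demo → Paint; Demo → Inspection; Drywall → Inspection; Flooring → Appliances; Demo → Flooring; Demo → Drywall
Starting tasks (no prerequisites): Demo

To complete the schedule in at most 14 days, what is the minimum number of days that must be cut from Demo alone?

2

Current finish: 16 days; target: 14.
Demo is on every critical path, so each day cut from Demo cuts the finish by one (this holds down to a finish of 13).
Need 16 − 14 = 2 days off Demo → Demo becomes 2 days, finish becomes 14.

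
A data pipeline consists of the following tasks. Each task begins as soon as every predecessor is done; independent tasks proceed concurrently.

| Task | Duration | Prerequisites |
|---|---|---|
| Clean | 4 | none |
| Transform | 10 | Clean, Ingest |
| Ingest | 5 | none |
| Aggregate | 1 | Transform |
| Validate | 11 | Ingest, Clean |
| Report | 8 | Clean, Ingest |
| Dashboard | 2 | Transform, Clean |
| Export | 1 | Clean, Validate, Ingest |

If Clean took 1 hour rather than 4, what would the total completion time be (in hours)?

17

As given, the longest chain is Ingest→Validate→Export = 5+11+1 = 17, so the finish is 17 hours.
Clean is off the critical path — its longest chain is 16 hours, giving 1 of slack.
That remains the longest chain; total 17 hours.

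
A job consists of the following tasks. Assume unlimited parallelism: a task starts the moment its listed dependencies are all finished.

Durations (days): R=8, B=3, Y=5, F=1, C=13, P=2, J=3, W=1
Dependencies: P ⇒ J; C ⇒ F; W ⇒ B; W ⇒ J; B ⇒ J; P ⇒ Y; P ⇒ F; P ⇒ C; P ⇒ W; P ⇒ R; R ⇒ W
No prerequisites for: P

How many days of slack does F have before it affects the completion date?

Critical path: P→R→W→B→J = 2+8+1+3+3 = 17, so the finish is 17 days.
Longest path through F: 16 days (earliest finish 16, latest finish 17).
So F can slip 17 − 16 = 1 day.

1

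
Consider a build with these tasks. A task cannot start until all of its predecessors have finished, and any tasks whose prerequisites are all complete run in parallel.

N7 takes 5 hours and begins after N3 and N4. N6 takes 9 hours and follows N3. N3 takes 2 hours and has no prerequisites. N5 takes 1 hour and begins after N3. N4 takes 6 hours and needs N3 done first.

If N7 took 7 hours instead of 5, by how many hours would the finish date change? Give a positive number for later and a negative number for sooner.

Baseline: N3→N4→N7 = 2+6+5 = 13 → 13 hours.
N7 lies on that path, so at 7 hours the path becomes 15 hours.
No other chain overtakes it, so the finish is 15 hours.
Change in finish: 15 − 13 = +2 hours.

2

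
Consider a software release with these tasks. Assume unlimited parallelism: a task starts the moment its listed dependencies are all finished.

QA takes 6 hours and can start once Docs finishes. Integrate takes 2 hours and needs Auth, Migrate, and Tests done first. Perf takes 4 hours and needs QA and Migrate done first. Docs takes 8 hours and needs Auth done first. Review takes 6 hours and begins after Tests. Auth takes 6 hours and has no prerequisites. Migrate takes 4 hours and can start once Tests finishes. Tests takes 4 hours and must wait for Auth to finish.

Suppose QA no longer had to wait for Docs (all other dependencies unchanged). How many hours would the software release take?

18

With the dependency in place, Auth→Docs→QA→Perf = 6+8+6+4 = 24 sets the finish at 24 hours.
Without Docs→QA, QA's earliest start moves from 14 to 0.
New critical path: Auth→Tests→Migrate→Perf = 6+4+4+4 = 18 ⇒ 18 hours.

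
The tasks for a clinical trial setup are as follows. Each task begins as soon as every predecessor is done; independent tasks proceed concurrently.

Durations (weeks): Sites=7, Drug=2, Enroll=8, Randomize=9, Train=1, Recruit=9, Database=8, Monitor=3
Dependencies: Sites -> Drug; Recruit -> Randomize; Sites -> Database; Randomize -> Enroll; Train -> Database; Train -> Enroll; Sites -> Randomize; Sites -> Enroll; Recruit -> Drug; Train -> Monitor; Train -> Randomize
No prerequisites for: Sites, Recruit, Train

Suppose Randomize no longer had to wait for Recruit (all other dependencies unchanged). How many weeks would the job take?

Before: longest chain Recruit→Randomize→Enroll = 9+9+8 = 26, finish 26.
Without Recruit→Randomize, Randomize's earliest start moves from 9 to 7.
After: Sites→Randomize→Enroll = 7+9+8 = 24 → 24 weeks.

24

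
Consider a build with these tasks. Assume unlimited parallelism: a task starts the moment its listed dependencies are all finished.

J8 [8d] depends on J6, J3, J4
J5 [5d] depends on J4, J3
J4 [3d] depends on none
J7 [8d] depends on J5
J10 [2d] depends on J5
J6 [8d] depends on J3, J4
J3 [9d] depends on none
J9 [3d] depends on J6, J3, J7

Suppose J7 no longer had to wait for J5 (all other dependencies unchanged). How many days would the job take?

Original critical path: J3→J5→J7→J9 = 9+5+8+3 = 25 ⇒ 25 days.
Without J5→J7, J7's earliest start moves from 14 to 0.
The longest chain is now J3→J6→J8 = 9+8+8 = 25, so the job takes 25 days.

25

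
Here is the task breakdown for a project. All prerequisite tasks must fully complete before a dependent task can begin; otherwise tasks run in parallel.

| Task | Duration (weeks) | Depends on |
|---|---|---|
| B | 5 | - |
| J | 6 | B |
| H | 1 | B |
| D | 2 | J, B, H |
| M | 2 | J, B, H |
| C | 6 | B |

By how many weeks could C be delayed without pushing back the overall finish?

2

The longest chain is B→J→D = 5+6+2 = 13; overall finish 13 weeks.
The longest chain containing C totals 11 weeks.
So C can slip 13 − 11 = 2 weeks.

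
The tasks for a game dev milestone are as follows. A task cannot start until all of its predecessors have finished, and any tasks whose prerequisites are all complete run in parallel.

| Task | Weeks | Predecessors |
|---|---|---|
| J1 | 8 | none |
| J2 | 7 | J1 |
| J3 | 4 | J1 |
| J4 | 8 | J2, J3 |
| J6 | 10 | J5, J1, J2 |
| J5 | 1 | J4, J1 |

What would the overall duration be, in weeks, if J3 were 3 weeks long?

Baseline: J1→J2→J4→J5→J6 = 8+7+8+1+10 = 34 → 34 weeks.
J3 is off the critical path — its longest chain is 31 weeks, giving 3 of slack.
The critical path is still J1→J2→J4→J5→J6; finish is now 34 weeks.

34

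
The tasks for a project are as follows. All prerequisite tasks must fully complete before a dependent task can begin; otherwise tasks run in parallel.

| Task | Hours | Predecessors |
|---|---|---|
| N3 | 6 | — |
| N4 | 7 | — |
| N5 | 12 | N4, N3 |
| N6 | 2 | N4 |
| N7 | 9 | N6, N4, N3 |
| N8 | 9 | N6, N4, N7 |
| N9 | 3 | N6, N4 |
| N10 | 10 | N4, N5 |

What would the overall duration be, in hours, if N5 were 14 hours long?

Baseline: N4→N5→N10 = 7+12+10 = 29 → 29 hours.
N5 lies on that path, so at 14 hours the path becomes 31 hours.
The critical path is still N4→N5→N10; finish is now 31 hours.

31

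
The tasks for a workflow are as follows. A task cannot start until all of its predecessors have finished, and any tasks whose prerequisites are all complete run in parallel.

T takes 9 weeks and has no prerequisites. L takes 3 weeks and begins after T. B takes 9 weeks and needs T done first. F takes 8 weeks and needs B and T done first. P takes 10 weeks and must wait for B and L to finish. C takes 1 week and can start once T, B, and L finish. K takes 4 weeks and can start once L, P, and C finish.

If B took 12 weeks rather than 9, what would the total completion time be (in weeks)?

The binding path is T→B→P→K = 9+9+10+4 = 32; finish at 32 weeks.
B is on the critical path; changing it to 12 makes that path 35 weeks.
That remains the longest chain; total 35 weeks.

35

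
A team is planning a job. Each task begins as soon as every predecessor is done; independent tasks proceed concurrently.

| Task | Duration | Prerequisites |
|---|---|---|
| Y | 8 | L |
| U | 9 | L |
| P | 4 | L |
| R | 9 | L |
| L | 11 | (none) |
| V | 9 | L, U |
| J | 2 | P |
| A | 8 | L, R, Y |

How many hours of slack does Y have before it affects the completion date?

Critical path: L→U→V = 11+9+9 = 29, so the finish is 29 hours.
The longest chain containing Y totals 27 hours.
Slack of Y = 13 − 11 = 2 hours.

2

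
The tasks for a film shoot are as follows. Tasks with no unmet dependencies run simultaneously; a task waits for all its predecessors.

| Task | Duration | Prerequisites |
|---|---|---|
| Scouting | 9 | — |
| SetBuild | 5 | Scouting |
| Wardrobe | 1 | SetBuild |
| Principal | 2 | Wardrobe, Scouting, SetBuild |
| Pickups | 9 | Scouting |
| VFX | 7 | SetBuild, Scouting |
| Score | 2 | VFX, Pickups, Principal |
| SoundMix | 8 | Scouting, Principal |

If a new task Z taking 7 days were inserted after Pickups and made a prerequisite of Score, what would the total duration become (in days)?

27

Originally the schedule takes 25 days.
With Z inserted, Score now waits for max(VFX, Pickups, Principal, Z).
New critical path: Scouting→Pickups→Z→Score = 9+9+7+2 = 27 ⇒ 27 days.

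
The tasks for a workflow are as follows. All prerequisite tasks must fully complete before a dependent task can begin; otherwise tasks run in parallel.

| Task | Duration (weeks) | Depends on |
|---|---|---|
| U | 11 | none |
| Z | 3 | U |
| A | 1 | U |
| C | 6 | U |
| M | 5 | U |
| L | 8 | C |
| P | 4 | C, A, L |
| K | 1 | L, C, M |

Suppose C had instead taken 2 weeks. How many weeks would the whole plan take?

25

Baseline: U→C→L→P = 11+6+8+4 = 29 → 29 weeks.
C is on the critical path; changing it to 2 makes that path 25 weeks.
That remains the longest chain; total 25 weeks.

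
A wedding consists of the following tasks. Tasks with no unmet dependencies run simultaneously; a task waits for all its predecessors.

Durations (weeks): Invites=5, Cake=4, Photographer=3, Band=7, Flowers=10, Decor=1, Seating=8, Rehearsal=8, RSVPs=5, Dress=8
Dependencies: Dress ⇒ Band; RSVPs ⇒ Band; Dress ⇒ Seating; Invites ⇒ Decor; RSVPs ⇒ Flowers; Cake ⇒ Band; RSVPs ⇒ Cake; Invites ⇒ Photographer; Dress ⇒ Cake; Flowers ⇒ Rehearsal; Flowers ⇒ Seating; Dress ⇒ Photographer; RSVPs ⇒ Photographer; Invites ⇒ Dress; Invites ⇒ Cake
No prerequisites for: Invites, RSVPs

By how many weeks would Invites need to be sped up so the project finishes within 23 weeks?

Current finish: 24 weeks; target: 23.
Invites is on every critical path, so each week cut from Invites cuts the finish by one (this holds down to a finish of 23).
Need 24 − 23 = 1 week off Invites → Invites becomes 4 weeks, finish becomes 23.

1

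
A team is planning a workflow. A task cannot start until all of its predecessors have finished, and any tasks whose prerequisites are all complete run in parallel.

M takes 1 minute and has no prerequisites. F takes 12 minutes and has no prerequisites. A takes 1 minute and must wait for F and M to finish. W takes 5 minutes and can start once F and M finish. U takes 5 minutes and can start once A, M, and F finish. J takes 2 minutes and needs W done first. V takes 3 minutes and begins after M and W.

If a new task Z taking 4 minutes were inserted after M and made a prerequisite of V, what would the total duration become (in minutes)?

20

Originally the schedule takes 20 minutes.
With Z inserted, V now waits for max(M, W, Z).
New critical path: F→W→V = 12+5+3 = 20 ⇒ 20 minutes.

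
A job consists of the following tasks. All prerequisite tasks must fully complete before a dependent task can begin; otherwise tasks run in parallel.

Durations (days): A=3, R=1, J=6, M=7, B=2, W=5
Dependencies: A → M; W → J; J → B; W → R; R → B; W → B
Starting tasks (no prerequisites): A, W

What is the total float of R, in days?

The longest chain is W→J→B = 5+6+2 = 13; overall finish 13 days.
R finishes as early as 6 and must finish by 11.
Slack of R = 10 − 5 = 5 days.

5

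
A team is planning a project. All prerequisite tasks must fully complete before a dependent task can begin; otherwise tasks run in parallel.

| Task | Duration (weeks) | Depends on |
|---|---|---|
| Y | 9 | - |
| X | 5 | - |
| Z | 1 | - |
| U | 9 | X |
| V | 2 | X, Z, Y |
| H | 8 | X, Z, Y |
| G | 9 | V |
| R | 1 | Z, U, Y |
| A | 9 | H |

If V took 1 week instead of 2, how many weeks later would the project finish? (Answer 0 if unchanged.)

The binding path is Y→H→A = 9+8+9 = 26; finish at 26 weeks.
V is off the critical path — its longest chain is 20 weeks, giving 6 of slack.
No other chain overtakes it, so the finish is 26 weeks.
Change in finish: 26 − 26 = +0 weeks.

0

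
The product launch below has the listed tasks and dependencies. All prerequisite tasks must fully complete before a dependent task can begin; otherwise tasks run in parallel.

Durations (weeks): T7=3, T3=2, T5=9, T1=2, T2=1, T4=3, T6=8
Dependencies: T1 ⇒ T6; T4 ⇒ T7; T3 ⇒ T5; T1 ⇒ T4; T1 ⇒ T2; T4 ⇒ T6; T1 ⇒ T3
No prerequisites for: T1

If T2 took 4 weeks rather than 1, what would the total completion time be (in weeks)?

13

Baseline: T1→T3→T5 = 2+2+9 = 13 → 13 weeks.
T2 has 10 weeks of float (longest path through it is 3).
That remains the longest chain; total 13 weeks.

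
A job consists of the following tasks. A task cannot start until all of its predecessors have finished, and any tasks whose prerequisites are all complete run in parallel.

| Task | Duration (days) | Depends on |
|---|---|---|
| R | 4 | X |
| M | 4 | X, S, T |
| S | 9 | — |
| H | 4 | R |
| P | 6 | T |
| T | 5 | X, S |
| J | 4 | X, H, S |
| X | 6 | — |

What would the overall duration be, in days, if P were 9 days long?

23

Critical path before the change: S→T→P = 9+5+6 = 20 giving 20 days.
P lies on that path, so at 9 days the path becomes 23 days.
The critical path is still S→T→P; finish is now 23 days.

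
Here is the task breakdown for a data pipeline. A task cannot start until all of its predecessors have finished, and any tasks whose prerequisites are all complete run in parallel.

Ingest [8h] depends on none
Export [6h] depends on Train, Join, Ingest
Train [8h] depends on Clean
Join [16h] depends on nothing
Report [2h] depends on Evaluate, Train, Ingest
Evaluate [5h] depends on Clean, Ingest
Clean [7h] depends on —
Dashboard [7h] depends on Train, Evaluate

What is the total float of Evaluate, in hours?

2

The longest chain is Clean→Train→Dashboard = 7+8+7 = 22; overall finish 22 hours.
The longest chain containing Evaluate totals 20 hours.
So Evaluate can slip 15 − 13 = 2 hours.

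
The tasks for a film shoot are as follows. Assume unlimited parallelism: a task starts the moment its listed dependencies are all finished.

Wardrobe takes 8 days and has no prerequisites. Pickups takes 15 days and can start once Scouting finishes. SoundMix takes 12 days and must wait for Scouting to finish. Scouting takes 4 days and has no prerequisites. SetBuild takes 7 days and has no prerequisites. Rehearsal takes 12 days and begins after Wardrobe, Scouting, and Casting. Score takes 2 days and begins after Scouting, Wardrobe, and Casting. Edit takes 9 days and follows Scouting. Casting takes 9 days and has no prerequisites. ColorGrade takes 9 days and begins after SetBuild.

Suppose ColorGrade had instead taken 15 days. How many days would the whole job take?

22

Baseline: Casting→Rehearsal = 9+12 = 21 → 21 days.
The longest path through ColorGrade is only 16 days, so ColorGrade has float 5.
The binding chain switches to SetBuild→ColorGrade = 7+15 = 22; finish 22 days.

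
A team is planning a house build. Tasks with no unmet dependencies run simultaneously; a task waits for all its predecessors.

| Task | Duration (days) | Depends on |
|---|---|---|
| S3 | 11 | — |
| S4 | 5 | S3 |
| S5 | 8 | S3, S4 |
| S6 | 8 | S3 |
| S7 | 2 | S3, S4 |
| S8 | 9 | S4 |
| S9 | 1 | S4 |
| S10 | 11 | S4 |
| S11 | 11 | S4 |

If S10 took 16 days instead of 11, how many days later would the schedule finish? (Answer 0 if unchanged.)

Critical path before the change: S3→S4→S10 = 11+5+11 = 27 giving 27 days.
S10 lies on that path, so at 16 days the path becomes 32 days.
No other chain overtakes it, so the finish is 32 days.
Change in finish: 32 − 27 = +5 days.

5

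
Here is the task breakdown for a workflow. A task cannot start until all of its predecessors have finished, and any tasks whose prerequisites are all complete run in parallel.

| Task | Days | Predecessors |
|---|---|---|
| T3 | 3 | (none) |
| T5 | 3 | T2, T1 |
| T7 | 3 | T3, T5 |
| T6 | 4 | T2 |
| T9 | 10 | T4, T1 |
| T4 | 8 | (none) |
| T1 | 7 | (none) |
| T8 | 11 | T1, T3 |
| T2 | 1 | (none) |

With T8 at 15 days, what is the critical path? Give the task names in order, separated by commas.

The binding path is T1→T8 = 7+11 = 18; finish at 18 days.
T8 lies on that path, so at 15 days the path becomes 22 days.
The critical path is still T1→T8; finish is now 22 days.

T1, T8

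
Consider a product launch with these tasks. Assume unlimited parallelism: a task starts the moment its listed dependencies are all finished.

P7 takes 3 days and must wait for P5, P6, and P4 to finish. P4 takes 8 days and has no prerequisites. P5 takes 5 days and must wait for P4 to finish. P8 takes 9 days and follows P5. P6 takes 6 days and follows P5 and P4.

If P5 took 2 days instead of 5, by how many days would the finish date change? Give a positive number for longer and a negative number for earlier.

-3

As given, the longest chain is P4→P5→P6→P7 = 8+5+6+3 = 22, so the finish is 22 days.
P5 is on the critical path; changing it to 2 makes that path 19 days.
That remains the longest chain; total 19 days.
Change in finish: 19 − 22 = -3 days.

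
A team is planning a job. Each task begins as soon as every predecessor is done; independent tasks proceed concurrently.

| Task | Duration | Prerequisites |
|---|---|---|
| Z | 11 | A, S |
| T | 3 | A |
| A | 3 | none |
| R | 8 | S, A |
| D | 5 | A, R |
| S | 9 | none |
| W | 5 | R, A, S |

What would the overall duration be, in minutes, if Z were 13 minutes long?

As given, the longest chain is S→R→W = 9+8+5 = 22, so the finish is 22 minutes.
Z is off the critical path — its longest chain is 20 minutes, giving 2 of slack.
The critical path is still S→R→W; finish is now 22 minutes.

22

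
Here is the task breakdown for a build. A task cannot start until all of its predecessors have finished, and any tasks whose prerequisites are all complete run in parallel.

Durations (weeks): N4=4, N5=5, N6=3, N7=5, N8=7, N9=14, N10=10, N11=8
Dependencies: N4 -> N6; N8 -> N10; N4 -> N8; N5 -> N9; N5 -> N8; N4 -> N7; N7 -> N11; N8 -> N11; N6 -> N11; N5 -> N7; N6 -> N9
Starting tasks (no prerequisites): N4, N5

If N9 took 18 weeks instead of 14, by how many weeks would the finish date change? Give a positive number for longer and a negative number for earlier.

3

Actual critical path: N5→N8→N10 = 5+7+10 = 22 ⇒ 22 weeks.
The longest path through N9 is only 21 weeks, so N9 has float 1.
Now N4→N6→N9 = 4+3+18 = 25 is longest, so the finish becomes 25 weeks.
Change in finish: 25 − 22 = +3 weeks.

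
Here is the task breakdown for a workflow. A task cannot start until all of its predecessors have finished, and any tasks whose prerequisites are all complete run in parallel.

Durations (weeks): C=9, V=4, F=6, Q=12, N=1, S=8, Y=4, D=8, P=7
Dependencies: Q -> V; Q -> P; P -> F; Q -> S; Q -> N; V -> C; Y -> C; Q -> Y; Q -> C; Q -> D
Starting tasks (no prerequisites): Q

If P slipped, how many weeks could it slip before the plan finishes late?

0

Critical path: Q→P→F = 12+7+6 = 25, so the finish is 25 weeks.
The longest chain containing P totals 25 weeks.
Float = 25 − 25 = 0.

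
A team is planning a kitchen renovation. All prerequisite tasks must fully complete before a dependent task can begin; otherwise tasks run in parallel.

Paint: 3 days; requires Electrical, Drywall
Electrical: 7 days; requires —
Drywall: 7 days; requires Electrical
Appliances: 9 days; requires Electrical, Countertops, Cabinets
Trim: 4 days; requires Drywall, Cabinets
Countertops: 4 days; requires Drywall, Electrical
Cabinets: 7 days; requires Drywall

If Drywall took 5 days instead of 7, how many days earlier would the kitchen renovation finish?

2

As given, the longest chain is Electrical→Drywall→Cabinets→Appliances = 7+7+7+9 = 30, so the finish is 30 days.
Drywall is on the critical path; changing it to 5 makes that path 28 days.
No other chain overtakes it, so the finish is 28 days.
Change in finish: 28 − 30 = -2 days.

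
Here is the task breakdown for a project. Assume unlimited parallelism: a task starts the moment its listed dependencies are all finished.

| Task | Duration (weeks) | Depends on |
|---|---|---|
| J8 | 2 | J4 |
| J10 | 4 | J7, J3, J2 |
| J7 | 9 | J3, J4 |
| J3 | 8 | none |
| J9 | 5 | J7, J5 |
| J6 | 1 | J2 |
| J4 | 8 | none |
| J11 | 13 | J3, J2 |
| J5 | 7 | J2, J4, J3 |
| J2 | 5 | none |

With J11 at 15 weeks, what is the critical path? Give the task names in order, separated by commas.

As given, the longest chain is J3→J7→J9 = 8+9+5 = 22, so the finish is 22 weeks.
J11 is off the critical path — its longest chain is 21 weeks, giving 1 of slack.
The binding chain switches to J3→J11 = 8+15 = 23; finish 23 weeks.

J3, J11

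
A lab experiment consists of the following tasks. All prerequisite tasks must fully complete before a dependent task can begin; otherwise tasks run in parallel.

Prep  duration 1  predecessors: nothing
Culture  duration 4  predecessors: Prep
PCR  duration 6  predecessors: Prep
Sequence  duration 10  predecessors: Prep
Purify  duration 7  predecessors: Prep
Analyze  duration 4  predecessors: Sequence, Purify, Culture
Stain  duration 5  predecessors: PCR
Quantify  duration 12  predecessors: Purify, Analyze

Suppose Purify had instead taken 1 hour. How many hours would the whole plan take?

Actual critical path: Prep→Sequence→Analyze→Quantify = 1+10+4+12 = 27 ⇒ 27 hours.
Purify is off the critical path — its longest chain is 24 hours, giving 3 of slack.
The critical path is still Prep→Sequence→Analyze→Quantify; finish is now 27 hours.

27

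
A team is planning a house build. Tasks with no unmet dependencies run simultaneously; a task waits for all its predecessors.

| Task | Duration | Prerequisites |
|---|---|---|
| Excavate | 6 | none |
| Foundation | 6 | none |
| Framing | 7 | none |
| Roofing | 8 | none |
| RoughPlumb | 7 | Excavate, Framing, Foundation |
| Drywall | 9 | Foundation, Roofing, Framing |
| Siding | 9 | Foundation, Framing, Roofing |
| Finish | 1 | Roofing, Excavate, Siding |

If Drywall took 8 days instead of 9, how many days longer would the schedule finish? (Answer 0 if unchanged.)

Critical path before the change: Roofing→Siding→Finish = 8+9+1 = 18 giving 18 days.
The longest path through Drywall is only 17 days, so Drywall has float 1.
The critical path is still Roofing→Siding→Finish; finish is now 18 days.
Change in finish: 18 − 18 = +0 days.

0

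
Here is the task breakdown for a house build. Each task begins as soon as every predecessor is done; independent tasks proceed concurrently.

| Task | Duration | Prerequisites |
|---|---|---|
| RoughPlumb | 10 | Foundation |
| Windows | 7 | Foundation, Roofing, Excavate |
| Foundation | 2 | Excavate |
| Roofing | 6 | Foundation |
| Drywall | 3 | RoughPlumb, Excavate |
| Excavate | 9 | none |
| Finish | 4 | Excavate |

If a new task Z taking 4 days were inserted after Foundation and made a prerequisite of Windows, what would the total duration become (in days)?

24

Originally the plan takes 24 days.
With Z inserted, Windows now waits for max(Foundation, Roofing, Excavate, Z).
New critical path: Excavate→Foundation→Roofing→Windows = 9+2+6+7 = 24 ⇒ 24 days.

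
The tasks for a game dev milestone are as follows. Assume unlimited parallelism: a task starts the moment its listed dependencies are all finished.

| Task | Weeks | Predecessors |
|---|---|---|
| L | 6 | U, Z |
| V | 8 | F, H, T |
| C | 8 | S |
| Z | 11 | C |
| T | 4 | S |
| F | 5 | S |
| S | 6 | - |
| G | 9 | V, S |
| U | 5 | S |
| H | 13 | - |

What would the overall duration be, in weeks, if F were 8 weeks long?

As given, the longest chain is S→C→Z→L = 6+8+11+6 = 31, so the finish is 31 weeks.
The longest path through F is only 28 weeks, so F has float 3.
No other chain overtakes it, so the finish is 31 weeks.

31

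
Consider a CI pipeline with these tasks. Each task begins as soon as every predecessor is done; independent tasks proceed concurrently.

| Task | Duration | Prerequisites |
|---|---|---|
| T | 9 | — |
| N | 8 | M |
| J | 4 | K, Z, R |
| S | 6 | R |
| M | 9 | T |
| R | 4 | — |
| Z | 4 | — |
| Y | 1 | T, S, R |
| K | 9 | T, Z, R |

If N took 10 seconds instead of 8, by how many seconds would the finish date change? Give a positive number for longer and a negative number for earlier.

2

The binding path is T→M→N = 9+9+8 = 26; finish at 26 seconds.
Since N is critical, the +2 change carries straight to that chain (now 28 seconds).
The critical path is still T→M→N; finish is now 28 seconds.
Change in finish: 28 − 26 = +2 seconds.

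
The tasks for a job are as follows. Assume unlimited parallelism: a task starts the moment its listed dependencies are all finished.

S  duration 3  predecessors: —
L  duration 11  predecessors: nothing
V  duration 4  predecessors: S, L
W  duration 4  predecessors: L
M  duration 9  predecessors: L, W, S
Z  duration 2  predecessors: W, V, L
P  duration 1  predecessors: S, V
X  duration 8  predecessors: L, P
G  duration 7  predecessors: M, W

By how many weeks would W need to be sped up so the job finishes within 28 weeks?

Current finish: 31 weeks; target: 28.
W is on every critical path, so each week cut from W cuts the finish by one (this holds down to a finish of 28).
Need 31 − 28 = 3 weeks off W → W becomes 1 week, finish becomes 28.

3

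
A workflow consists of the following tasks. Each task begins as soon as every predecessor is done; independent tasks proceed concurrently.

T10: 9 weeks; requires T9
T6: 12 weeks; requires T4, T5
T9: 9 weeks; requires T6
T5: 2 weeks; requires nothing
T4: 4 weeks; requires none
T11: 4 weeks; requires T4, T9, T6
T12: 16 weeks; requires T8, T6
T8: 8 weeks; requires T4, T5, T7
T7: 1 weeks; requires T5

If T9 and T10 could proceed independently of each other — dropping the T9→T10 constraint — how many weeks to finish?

Original critical path: T4→T6→T9→T10 = 4+12+9+9 = 34 ⇒ 34 weeks.
Without T9→T10, T10's earliest start moves from 25 to 0.
After: T4→T6→T12 = 4+12+16 = 32 → 32 weeks.

32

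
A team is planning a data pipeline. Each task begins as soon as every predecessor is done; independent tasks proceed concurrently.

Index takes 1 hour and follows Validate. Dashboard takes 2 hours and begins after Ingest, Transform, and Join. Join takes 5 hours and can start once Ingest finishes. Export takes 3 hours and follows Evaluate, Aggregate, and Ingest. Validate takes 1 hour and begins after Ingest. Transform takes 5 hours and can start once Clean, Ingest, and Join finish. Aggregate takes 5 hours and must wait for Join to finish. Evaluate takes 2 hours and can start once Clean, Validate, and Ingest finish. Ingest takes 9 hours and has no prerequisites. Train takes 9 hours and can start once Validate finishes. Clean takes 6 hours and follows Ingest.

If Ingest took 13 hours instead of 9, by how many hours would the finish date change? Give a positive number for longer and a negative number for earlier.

4

Baseline: Ingest→Clean→Transform→Dashboard = 9+6+5+2 = 22 → 22 hours.
Since Ingest is critical, the +4 change carries straight to that chain (now 26 hours).
The critical path is still Ingest→Clean→Transform→Dashboard; finish is now 26 hours.
Change in finish: 26 − 22 = +4 hours.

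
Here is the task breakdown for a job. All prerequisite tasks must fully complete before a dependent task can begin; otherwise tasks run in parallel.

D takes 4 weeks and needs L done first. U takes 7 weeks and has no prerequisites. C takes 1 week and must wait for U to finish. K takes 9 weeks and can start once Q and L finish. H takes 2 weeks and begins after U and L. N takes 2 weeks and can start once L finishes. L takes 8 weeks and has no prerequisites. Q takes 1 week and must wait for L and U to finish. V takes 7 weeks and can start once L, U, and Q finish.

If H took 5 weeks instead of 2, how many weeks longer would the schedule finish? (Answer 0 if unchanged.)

0

Baseline: L→Q→K = 8+1+9 = 18 → 18 weeks.
The longest path through H is only 10 weeks, so H has float 8.
No other chain overtakes it, so the finish is 18 weeks.
Change in finish: 18 − 18 = +0 weeks.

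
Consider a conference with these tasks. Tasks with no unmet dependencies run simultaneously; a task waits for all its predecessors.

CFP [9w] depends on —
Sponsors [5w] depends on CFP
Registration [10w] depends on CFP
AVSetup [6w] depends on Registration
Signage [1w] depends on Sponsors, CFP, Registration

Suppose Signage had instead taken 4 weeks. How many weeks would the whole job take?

Critical path before the change: CFP→Registration→AVSetup = 9+10+6 = 25 giving 25 weeks.
Signage is off the critical path — its longest chain is 20 weeks, giving 5 of slack.
No other chain overtakes it, so the finish is 25 weeks.

25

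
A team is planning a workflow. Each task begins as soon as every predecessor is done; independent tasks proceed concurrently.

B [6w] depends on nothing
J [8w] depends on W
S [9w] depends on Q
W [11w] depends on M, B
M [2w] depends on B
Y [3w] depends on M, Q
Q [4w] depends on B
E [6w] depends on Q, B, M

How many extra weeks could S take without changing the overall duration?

The longest chain is B→M→W→J = 6+2+11+8 = 27; overall finish 27 weeks.
The longest chain containing S totals 19 weeks.
Float = 27 − 19 = 8.

8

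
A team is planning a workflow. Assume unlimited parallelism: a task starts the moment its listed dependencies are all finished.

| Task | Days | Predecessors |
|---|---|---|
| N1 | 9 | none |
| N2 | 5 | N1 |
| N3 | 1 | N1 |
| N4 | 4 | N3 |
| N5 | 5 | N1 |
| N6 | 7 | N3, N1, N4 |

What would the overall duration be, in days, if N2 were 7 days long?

Baseline: N1→N3→N4→N6 = 9+1+4+7 = 21 → 21 days.
The longest path through N2 is only 14 days, so N2 has float 7.
The critical path is still N1→N3→N4→N6; finish is now 21 days.

21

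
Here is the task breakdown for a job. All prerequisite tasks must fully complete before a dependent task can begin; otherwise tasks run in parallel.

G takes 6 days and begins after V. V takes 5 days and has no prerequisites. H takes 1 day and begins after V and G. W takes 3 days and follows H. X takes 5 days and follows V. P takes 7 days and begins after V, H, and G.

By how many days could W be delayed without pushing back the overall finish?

Critical path: V→G→H→P = 5+6+1+7 = 19, so the finish is 19 days.
Longest path through W: 15 days (earliest finish 15, latest finish 19).
Float = 19 − 15 = 4.

4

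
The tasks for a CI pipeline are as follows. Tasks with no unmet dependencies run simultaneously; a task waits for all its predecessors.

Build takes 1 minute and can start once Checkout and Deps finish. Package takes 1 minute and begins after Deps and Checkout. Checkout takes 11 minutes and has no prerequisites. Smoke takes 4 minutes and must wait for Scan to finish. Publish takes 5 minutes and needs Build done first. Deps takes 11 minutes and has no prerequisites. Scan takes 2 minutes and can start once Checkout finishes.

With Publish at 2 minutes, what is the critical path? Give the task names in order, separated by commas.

Checkout, Scan, Smoke

Actual critical path: Checkout→Build→Publish = 11+1+5 = 17 ⇒ 17 minutes.
Publish lies on that path, so at 2 minutes the path becomes 14 minutes.
Now Checkout→Scan→Smoke = 11+2+4 = 17 is longest, so the finish becomes 17 minutes.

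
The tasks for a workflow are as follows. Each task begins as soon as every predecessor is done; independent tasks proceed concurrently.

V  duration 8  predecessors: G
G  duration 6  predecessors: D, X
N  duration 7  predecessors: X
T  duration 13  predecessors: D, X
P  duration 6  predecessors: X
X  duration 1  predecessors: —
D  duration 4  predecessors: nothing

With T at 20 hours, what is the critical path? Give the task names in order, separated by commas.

As given, the longest chain is D→G→V = 4+6+8 = 18, so the finish is 18 hours.
T is off the critical path — its longest chain is 17 hours, giving 1 of slack.
New critical path: D→T = 4+20 = 24 ⇒ 24 hours.

D, T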